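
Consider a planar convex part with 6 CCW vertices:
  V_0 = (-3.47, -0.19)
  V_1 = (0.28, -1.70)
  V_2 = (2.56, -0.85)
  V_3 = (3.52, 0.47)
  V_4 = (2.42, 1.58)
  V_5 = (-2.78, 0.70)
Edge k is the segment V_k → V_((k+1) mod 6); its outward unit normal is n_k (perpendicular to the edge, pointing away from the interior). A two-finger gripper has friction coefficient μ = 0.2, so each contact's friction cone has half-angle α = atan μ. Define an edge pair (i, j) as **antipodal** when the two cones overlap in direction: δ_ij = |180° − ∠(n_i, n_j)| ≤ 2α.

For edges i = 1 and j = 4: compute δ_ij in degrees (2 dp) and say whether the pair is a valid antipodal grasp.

α = atan 0.2 = 11.31°;  2α = 22.62°
edge 1: e_1 = (+2.28, +0.85);  n_1 = (+0.3493, -0.9370)
edge 4: e_4 = (-5.20, -0.88);  n_4 = (-0.1669, +0.9860)
∠(n_1, n_4) = 169.16°
δ = |180° − 169.16°| = 10.84°
10.84° ≤ 2α = 22.62°  →  valid

δ = 10.84°, valid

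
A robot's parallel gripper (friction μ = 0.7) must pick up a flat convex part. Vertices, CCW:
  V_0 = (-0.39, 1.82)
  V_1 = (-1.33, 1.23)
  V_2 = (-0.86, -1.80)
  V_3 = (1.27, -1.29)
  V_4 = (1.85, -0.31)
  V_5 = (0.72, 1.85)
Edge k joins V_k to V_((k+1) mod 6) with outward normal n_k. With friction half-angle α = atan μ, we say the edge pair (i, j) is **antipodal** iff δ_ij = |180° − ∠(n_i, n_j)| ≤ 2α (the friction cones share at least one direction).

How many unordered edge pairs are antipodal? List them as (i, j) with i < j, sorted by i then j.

α = atan 0.7 = 34.99°;  2α = 69.98°
n_0 = (-0.5316, +0.8470)
n_1 = (-0.9882, -0.1533)
n_2 = (+0.2329, -0.9725)
n_3 = (+0.8606, -0.5093)
n_4 = (+0.8861, +0.4635)
n_5 = (-0.0270, +0.9996)
  (0,1): δ = 113.30°  ·
  (0,2): δ = 18.65°  ✓
  (0,3): δ = 27.27°  ✓
  (0,4): δ = 85.50°  ·
  (0,5): δ = 149.43°  ·
  (1,2): δ = 85.35°  ·
  (1,3): δ = 39.44°  ✓
  (1,4): δ = 18.80°  ✓
  (1,5): δ = 82.73°  ·
  (2,3): δ = 134.08°  ·
  (2,4): δ = 75.85°  ·
  (2,5): δ = 11.92°  ✓
  (3,4): δ = 121.77°  ·
  (3,5): δ = 57.83°  ✓
  (4,5): δ = 116.07°  ·
antipodal pairs: 6

count = 6; pairs: (0,2), (0,3), (1,3), (1,4), (2,5), (3,5)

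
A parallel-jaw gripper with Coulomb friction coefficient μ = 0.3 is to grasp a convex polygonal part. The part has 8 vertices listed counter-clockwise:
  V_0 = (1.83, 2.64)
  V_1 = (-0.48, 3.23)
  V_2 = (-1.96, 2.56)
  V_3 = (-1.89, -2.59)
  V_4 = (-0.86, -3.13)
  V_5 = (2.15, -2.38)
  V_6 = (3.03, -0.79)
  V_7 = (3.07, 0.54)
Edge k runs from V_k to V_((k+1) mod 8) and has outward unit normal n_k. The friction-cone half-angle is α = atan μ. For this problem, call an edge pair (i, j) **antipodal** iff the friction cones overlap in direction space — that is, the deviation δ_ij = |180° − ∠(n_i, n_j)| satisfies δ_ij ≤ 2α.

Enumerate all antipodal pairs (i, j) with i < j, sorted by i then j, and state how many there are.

count = 7; pairs: (0,3), (0,4), (1,4), (2,5), (2,6), (2,7), (3,7)

α = atan 0.3 = 16.70°;  2α = 33.40°
n_0 = (+0.2475, +0.9689)
n_1 = (-0.4124, +0.9110)
n_2 = (-0.9999, -0.0136)
n_3 = (-0.4643, -0.8857)
n_4 = (+0.2418, -0.9703)
n_5 = (+0.8749, -0.4842)
n_6 = (+0.9995, -0.0301)
n_7 = (+0.8611, +0.5085)
  (0,1): δ = 141.32°  ·
  (0,2): δ = 74.89°  ·
  (0,3): δ = 13.34°  ✓
  (0,4): δ = 28.32°  ✓
  (0,5): δ = 75.36°  ·
  (0,6): δ = 102.61°  ·
  (0,7): δ = 134.89°  ·
  (1,2): δ = 113.58°  ·
  (1,3): δ = 52.02°  ·
  (1,4): δ = 10.36°  ✓
  (1,5): δ = 36.68°  ·
  (1,6): δ = 63.92°  ·
  (1,7): δ = 96.20°  ·
  (2,3): δ = 118.45°  ·
  (2,4): δ = 76.79°  ·
  (2,5): δ = 29.74°  ✓
  (2,6): δ = 2.50°  ✓
  (2,7): δ = 29.78°  ✓
  (3,4): δ = 138.34°  ·
  (3,5): δ = 91.30°  ·
  (3,6): δ = 64.06°  ·
  (3,7): δ = 31.77°  ✓
  (4,5): δ = 132.95°  ·
  (4,6): δ = 105.71°  ·
  (4,7): δ = 73.43°  ·
  (5,6): δ = 152.76°  ·
  (5,7): δ = 120.48°  ·
  (6,7): δ = 147.72°  ·
antipodal pairs: 7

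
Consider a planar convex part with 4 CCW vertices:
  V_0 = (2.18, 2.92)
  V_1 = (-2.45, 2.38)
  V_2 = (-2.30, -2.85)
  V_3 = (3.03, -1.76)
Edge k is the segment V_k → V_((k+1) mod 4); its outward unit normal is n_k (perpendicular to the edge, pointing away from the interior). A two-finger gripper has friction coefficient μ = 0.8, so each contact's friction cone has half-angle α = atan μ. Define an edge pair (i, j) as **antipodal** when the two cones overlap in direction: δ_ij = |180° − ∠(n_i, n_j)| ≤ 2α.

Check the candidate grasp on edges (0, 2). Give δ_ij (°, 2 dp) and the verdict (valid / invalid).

α = atan 0.8 = 38.66°;  2α = 77.32°
edge 0: e_0 = (-4.63, -0.54);  n_0 = (-0.1158, +0.9933)
edge 2: e_2 = (+5.33, +1.09);  n_2 = (+0.2004, -0.9797)
∠(n_0, n_2) = 175.09°
δ = |180° − 175.09°| = 4.91°
4.91° ≤ 2α = 77.32°  →  valid

δ = 4.91°, valid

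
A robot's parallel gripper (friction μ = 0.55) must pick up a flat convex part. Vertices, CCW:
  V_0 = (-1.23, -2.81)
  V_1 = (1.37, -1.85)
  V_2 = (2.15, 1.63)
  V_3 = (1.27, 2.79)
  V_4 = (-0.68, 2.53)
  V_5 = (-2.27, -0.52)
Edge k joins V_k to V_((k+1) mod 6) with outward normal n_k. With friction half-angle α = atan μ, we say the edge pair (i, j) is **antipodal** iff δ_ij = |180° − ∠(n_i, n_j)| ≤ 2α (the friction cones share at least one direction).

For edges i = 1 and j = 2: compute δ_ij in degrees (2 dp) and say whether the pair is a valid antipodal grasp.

α = atan 0.55 = 28.81°;  2α = 57.62°
edge 1: e_1 = (+0.78, +3.48);  n_1 = (+0.9758, -0.2187)
edge 2: e_2 = (-0.88, +1.16);  n_2 = (+0.7967, +0.6044)
∠(n_1, n_2) = 49.82°
δ = |180° − 49.82°| = 130.18°
130.18° > 2α = 57.62°  →  invalid

δ = 130.18°, invalid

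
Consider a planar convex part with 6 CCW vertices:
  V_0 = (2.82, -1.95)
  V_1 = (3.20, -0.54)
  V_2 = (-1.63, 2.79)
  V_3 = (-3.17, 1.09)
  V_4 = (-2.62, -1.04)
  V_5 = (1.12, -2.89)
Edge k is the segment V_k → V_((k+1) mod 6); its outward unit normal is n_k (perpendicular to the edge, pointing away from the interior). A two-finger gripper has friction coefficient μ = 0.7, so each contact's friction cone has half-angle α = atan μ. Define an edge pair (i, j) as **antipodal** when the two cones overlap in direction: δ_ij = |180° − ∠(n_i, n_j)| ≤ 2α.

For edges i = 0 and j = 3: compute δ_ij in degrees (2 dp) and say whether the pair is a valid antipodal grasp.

δ = 29.56°, valid

α = atan 0.7 = 34.99°;  2α = 69.98°
edge 0: e_0 = (+0.38, +1.41);  n_0 = (+0.9655, -0.2602)
edge 3: e_3 = (+0.55, -2.13);  n_3 = (-0.9682, -0.2500)
∠(n_0, n_3) = 150.44°
δ = |180° − 150.44°| = 29.56°
29.56° ≤ 2α = 69.98°  →  valid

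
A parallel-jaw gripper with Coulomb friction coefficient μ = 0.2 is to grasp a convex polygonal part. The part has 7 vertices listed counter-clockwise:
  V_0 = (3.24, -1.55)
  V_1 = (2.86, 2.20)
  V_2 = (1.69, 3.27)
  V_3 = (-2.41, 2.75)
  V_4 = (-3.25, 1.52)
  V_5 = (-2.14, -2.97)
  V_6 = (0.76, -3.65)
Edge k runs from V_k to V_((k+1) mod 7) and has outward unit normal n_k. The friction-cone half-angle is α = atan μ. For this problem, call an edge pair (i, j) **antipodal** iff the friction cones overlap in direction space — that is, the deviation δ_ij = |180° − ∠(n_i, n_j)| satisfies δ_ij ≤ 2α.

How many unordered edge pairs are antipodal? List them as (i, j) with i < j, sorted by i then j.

α = atan 0.2 = 11.31°;  2α = 22.62°
n_0 = (+0.9949, +0.1008)
n_1 = (+0.6749, +0.7379)
n_2 = (-0.1258, +0.9921)
n_3 = (-0.8258, +0.5640)
n_4 = (-0.9708, -0.2400)
n_5 = (-0.2283, -0.9736)
n_6 = (+0.6462, -0.7632)
  (0,1): δ = 138.23°  ·
  (0,2): δ = 88.56°  ·
  (0,3): δ = 40.12°  ·
  (0,4): δ = 8.10°  ✓
  (0,5): δ = 71.02°  ·
  (0,6): δ = 124.47°  ·
  (1,2): δ = 130.33°  ·
  (1,3): δ = 81.89°  ·
  (1,4): δ = 33.67°  ·
  (1,5): δ = 29.25°  ·
  (1,6): δ = 82.70°  ·
  (2,3): δ = 131.56°  ·
  (2,4): δ = 83.34°  ·
  (2,5): δ = 20.42°  ✓
  (2,6): δ = 33.03°  ·
  (3,4): δ = 131.78°  ·
  (3,5): δ = 68.87°  ·
  (3,6): δ = 15.41°  ✓
  (4,5): δ = 117.08°  ·
  (4,6): δ = 63.63°  ·
  (5,6): δ = 126.55°  ·
antipodal pairs: 3

count = 3; pairs: (0,4), (2,5), (3,6)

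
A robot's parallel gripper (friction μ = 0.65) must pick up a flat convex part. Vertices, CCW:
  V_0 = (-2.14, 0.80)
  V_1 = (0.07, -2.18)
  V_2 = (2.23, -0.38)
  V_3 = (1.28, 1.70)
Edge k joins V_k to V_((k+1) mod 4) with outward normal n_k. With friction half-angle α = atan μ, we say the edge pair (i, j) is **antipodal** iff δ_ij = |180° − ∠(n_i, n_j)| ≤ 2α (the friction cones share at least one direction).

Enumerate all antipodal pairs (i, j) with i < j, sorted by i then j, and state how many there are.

count = 2; pairs: (0,2), (1,3)

α = atan 0.65 = 33.02°;  2α = 66.05°
n_0 = (-0.8032, -0.5957)
n_1 = (+0.6402, -0.7682)
n_2 = (+0.9096, +0.4154)
n_3 = (-0.2545, +0.9671)
  (0,1): δ = 86.76°  ·
  (0,2): δ = 12.01°  ✓
  (0,3): δ = 68.18°  ·
  (1,2): δ = 105.26°  ·
  (1,3): δ = 25.06°  ✓
  (2,3): δ = 99.80°  ·
antipodal pairs: 2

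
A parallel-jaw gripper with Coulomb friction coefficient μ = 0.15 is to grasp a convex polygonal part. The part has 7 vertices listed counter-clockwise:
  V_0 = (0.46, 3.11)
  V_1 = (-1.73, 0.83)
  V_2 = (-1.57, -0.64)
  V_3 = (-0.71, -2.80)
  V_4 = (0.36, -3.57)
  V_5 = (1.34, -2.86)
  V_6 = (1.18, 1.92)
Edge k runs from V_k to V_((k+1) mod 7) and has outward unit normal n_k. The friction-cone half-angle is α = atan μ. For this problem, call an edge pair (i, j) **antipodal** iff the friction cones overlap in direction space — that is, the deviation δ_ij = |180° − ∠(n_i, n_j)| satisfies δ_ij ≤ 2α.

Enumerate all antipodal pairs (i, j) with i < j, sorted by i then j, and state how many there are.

α = atan 0.15 = 8.53°;  2α = 17.06°
n_0 = (-0.7212, +0.6927)
n_1 = (-0.9941, -0.1082)
n_2 = (-0.9291, -0.3699)
n_3 = (-0.5841, -0.8117)
n_4 = (+0.5867, -0.8098)
n_5 = (+0.9994, +0.0335)
n_6 = (+0.8556, +0.5177)
  (0,1): δ = 129.94°  ·
  (0,2): δ = 114.44°  ·
  (0,3): δ = 81.89°  ·
  (0,4): δ = 10.23°  ✓
  (0,5): δ = 45.76°  ·
  (0,6): δ = 75.02°  ·
  (1,2): δ = 164.50°  ·
  (1,3): δ = 131.95°  ·
  (1,4): δ = 60.29°  ·
  (1,5): δ = 4.29°  ✓
  (1,6): δ = 24.96°  ·
  (2,3): δ = 147.45°  ·
  (2,4): δ = 75.79°  ·
  (2,5): δ = 19.79°  ·
  (2,6): δ = 9.47°  ✓
  (3,4): δ = 108.34°  ·
  (3,5): δ = 52.34°  ·
  (3,6): δ = 23.08°  ·
  (4,5): δ = 124.01°  ·
  (4,6): δ = 94.75°  ·
  (5,6): δ = 150.74°  ·
antipodal pairs: 3

count = 3; pairs: (0,4), (1,5), (2,6)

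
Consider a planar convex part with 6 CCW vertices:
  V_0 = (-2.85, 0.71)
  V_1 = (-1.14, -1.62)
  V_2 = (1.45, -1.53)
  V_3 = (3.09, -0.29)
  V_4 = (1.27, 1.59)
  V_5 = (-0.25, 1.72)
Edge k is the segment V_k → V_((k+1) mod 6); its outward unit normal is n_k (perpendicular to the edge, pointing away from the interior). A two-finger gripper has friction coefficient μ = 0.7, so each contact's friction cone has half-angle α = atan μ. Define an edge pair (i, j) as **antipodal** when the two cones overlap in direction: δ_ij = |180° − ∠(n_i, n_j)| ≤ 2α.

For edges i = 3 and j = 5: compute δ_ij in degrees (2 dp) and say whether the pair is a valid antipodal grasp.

δ = 112.84°, invalid

α = atan 0.7 = 34.99°;  2α = 69.98°
edge 3: e_3 = (-1.82, +1.88);  n_3 = (+0.7185, +0.6955)
edge 5: e_5 = (-2.60, -1.01);  n_5 = (-0.3621, +0.9321)
∠(n_3, n_5) = 67.16°
δ = |180° − 67.16°| = 112.84°
112.84° > 2α = 69.98°  →  invalid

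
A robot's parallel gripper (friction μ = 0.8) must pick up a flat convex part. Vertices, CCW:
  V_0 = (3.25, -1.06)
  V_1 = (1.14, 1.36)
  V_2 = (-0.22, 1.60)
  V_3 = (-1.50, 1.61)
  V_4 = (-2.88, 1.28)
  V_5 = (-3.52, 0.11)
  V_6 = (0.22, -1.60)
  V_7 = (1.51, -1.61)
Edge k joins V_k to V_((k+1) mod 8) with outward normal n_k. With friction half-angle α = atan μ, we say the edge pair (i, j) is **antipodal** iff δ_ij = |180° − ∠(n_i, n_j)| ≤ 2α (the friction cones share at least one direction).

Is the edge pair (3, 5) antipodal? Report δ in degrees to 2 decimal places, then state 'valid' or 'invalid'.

α = atan 0.8 = 38.66°;  2α = 77.32°
edge 3: e_3 = (-1.38, -0.33);  n_3 = (-0.2326, +0.9726)
edge 5: e_5 = (+3.74, -1.71);  n_5 = (-0.4158, -0.9094)
∠(n_3, n_5) = 141.98°
δ = |180° − 141.98°| = 38.02°
38.02° ≤ 2α = 77.32°  →  valid

δ = 38.02°, valid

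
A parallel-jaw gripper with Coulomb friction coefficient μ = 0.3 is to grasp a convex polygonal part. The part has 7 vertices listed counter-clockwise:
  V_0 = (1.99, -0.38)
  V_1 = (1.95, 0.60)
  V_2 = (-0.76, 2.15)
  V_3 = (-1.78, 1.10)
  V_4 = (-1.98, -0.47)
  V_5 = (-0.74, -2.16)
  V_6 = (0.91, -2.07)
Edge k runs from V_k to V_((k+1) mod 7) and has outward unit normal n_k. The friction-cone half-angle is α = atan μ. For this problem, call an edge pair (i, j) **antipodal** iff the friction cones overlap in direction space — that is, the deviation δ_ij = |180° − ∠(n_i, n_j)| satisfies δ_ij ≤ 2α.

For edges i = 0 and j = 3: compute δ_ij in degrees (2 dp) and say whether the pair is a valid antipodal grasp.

α = atan 0.3 = 16.70°;  2α = 33.40°
edge 0: e_0 = (-0.04, +0.98);  n_0 = (+0.9992, +0.0408)
edge 3: e_3 = (-0.20, -1.57);  n_3 = (-0.9920, +0.1264)
∠(n_0, n_3) = 170.40°
δ = |180° − 170.40°| = 9.60°
9.60° ≤ 2α = 33.40°  →  valid

δ = 9.60°, valid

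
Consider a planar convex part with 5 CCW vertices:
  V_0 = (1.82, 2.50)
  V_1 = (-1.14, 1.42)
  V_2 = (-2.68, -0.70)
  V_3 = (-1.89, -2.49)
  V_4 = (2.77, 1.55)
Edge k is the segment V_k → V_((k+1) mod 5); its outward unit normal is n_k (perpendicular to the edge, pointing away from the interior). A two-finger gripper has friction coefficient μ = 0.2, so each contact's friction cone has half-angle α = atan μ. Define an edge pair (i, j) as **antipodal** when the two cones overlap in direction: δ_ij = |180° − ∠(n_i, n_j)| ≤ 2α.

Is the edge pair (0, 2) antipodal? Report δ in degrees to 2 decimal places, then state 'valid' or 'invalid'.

δ = 86.23°, invalid

α = atan 0.2 = 11.31°;  2α = 22.62°
edge 0: e_0 = (-2.96, -1.08);  n_0 = (-0.3428, +0.9394)
edge 2: e_2 = (+0.79, -1.79);  n_2 = (-0.9149, -0.4038)
∠(n_0, n_2) = 93.77°
δ = |180° − 93.77°| = 86.23°
86.23° > 2α = 22.62°  →  invalid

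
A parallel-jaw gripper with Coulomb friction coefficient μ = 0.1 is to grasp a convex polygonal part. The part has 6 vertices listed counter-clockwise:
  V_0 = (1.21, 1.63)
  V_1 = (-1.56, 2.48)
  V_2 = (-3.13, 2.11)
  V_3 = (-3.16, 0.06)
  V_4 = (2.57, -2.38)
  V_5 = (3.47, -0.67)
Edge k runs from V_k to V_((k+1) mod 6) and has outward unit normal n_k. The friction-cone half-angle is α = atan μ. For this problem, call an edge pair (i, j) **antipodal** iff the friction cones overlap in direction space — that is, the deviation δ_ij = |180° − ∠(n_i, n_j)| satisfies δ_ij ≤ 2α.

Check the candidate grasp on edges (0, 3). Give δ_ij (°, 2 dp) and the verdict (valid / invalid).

δ = 6.01°, valid

α = atan 0.1 = 5.71°;  2α = 11.42°
edge 0: e_0 = (-2.77, +0.85);  n_0 = (+0.2934, +0.9560)
edge 3: e_3 = (+5.73, -2.44);  n_3 = (-0.3918, -0.9201)
∠(n_0, n_3) = 173.99°
δ = |180° − 173.99°| = 6.01°
6.01° ≤ 2α = 11.42°  →  valid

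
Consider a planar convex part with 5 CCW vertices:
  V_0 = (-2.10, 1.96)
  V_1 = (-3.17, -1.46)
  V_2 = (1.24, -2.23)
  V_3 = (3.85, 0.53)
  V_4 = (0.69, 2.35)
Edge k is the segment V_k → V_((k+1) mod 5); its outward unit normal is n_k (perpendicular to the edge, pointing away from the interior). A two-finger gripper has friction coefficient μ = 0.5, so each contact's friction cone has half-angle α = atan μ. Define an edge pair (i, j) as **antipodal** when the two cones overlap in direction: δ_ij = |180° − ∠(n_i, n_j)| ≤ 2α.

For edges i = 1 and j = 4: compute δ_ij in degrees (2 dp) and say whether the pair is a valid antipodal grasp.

α = atan 0.5 = 26.57°;  2α = 53.13°
edge 1: e_1 = (+4.41, -0.77);  n_1 = (-0.1720, -0.9851)
edge 4: e_4 = (-2.79, -0.39);  n_4 = (-0.1384, +0.9904)
∠(n_1, n_4) = 162.14°
δ = |180° − 162.14°| = 17.86°
17.86° ≤ 2α = 53.13°  →  valid

δ = 17.86°, valid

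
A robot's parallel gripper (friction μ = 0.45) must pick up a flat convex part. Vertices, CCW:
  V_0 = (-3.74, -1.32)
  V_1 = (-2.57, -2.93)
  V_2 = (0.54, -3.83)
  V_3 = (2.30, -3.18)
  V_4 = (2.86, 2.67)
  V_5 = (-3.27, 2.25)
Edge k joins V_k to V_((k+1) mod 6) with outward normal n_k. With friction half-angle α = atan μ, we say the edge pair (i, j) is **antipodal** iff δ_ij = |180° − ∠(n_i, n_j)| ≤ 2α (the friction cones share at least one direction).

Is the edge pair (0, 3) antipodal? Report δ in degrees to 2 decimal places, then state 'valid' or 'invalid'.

α = atan 0.45 = 24.23°;  2α = 48.46°
edge 0: e_0 = (+1.17, -1.61);  n_0 = (-0.8090, -0.5879)
edge 3: e_3 = (+0.56, +5.85);  n_3 = (+0.9954, -0.0953)
∠(n_0, n_3) = 138.53°
δ = |180° − 138.53°| = 41.47°
41.47° ≤ 2α = 48.46°  →  valid

δ = 41.47°, valid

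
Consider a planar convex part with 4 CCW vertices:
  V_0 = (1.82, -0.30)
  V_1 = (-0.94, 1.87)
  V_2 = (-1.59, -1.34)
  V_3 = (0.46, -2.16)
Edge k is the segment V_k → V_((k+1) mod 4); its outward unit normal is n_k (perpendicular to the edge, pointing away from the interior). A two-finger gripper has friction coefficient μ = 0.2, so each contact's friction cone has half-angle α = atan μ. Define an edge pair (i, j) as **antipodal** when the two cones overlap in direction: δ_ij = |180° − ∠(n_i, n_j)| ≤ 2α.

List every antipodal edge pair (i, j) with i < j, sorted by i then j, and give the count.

count = 1; pairs: (0,2)

α = atan 0.2 = 11.31°;  2α = 22.62°
n_0 = (+0.6181, +0.7861)
n_1 = (-0.9801, +0.1985)
n_2 = (-0.3714, -0.9285)
n_3 = (+0.8072, -0.5902)
  (0,1): δ = 63.27°  ·
  (0,2): δ = 16.37°  ✓
  (0,3): δ = 92.00°  ·
  (1,2): δ = 100.35°  ·
  (1,3): δ = 24.73°  ·
  (2,3): δ = 104.37°  ·
antipodal pairs: 1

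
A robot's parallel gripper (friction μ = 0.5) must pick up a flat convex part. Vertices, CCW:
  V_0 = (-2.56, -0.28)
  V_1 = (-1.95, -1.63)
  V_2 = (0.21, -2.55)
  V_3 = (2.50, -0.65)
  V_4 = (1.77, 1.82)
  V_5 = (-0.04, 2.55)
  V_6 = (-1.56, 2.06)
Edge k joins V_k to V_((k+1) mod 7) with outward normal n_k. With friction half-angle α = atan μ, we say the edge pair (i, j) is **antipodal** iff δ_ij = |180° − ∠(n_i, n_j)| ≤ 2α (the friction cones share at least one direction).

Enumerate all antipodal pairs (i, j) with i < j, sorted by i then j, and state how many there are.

count = 8; pairs: (0,3), (0,4), (1,3), (1,4), (1,5), (2,5), (2,6), (3,6)

α = atan 0.5 = 26.57°;  2α = 53.13°
n_0 = (-0.9113, -0.4118)
n_1 = (-0.3919, -0.9200)
n_2 = (+0.6385, -0.7696)
n_3 = (+0.9590, +0.2834)
n_4 = (+0.3740, +0.9274)
n_5 = (-0.3068, +0.9518)
n_6 = (-0.9196, +0.3930)
  (0,1): δ = 137.39°  ·
  (0,2): δ = 74.63°  ·
  (0,3): δ = 7.85°  ✓
  (0,4): δ = 43.72°  ✓
  (0,5): δ = 83.55°  ·
  (0,6): δ = 132.54°  ·
  (1,2): δ = 117.25°  ·
  (1,3): δ = 50.46°  ✓
  (1,4): δ = 1.11°  ✓
  (1,5): δ = 40.94°  ✓
  (1,6): δ = 89.93°  ·
  (2,3): δ = 113.22°  ·
  (2,4): δ = 61.65°  ·
  (2,5): δ = 21.81°  ✓
  (2,6): δ = 27.18°  ✓
  (3,4): δ = 128.43°  ·
  (3,5): δ = 88.60°  ·
  (3,6): δ = 39.60°  ✓
  (4,5): δ = 140.17°  ·
  (4,6): δ = 91.17°  ·
  (5,6): δ = 131.01°  ·
antipodal pairs: 8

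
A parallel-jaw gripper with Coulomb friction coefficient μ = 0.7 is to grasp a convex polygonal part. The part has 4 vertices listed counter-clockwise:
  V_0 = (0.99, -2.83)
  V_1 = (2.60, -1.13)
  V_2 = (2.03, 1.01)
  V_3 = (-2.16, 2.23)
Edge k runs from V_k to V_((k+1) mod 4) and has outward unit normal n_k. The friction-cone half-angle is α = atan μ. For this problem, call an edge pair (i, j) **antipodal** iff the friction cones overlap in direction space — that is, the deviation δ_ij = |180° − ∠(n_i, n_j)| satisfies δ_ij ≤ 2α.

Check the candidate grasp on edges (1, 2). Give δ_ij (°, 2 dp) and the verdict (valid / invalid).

α = atan 0.7 = 34.99°;  2α = 69.98°
edge 1: e_1 = (-0.57, +2.14);  n_1 = (+0.9663, +0.2574)
edge 2: e_2 = (-4.19, +1.22);  n_2 = (+0.2796, +0.9601)
∠(n_1, n_2) = 58.85°
δ = |180° − 58.85°| = 121.15°
121.15° > 2α = 69.98°  →  invalid

δ = 121.15°, invalid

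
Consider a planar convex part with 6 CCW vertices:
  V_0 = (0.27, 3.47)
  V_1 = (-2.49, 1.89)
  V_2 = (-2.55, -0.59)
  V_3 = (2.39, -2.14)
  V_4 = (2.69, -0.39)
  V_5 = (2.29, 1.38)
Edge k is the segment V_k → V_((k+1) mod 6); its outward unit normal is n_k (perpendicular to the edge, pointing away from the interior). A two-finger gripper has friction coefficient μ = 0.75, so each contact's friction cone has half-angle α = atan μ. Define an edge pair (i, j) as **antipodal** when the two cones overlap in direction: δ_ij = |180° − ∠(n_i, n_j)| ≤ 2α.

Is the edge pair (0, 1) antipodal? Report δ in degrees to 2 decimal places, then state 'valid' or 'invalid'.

α = atan 0.75 = 36.87°;  2α = 73.74°
edge 0: e_0 = (-2.76, -1.58);  n_0 = (-0.4968, +0.8679)
edge 1: e_1 = (-0.06, -2.48);  n_1 = (-0.9997, +0.0242)
∠(n_0, n_1) = 58.82°
δ = |180° − 58.82°| = 121.18°
121.18° > 2α = 73.74°  →  invalid

δ = 121.18°, invalid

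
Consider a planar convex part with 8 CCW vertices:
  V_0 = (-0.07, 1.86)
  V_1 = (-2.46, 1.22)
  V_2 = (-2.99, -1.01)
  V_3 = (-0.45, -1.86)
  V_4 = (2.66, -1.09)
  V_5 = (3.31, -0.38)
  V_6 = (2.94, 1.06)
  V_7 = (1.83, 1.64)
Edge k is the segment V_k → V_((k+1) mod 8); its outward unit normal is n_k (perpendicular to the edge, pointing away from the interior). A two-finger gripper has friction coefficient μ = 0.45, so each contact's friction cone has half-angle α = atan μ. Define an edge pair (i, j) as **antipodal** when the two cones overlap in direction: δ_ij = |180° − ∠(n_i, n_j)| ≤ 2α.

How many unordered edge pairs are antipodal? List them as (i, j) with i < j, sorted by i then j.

α = atan 0.45 = 24.23°;  2α = 48.46°
n_0 = (-0.2587, +0.9660)
n_1 = (-0.9729, +0.2312)
n_2 = (-0.3173, -0.9483)
n_3 = (+0.2403, -0.9707)
n_4 = (+0.7376, -0.6753)
n_5 = (+0.9685, +0.2489)
n_6 = (+0.4631, +0.8863)
n_7 = (+0.1150, +0.9934)
  (0,1): δ = 118.36°  ·
  (0,2): δ = 33.49°  ✓
  (0,3): δ = 1.08°  ✓
  (0,4): δ = 32.54°  ✓
  (0,5): δ = 89.42°  ·
  (0,6): δ = 137.42°  ·
  (0,7): δ = 158.40°  ·
  (1,2): δ = 95.13°  ·
  (1,3): δ = 62.72°  ·
  (1,4): δ = 29.10°  ✓
  (1,5): δ = 27.78°  ✓
  (1,6): δ = 75.78°  ·
  (1,7): δ = 96.76°  ·
  (2,3): δ = 147.59°  ·
  (2,4): δ = 113.97°  ·
  (2,5): δ = 57.09°  ·
  (2,6): δ = 9.09°  ✓
  (2,7): δ = 11.90°  ✓
  (3,4): δ = 146.38°  ·
  (3,5): δ = 89.50°  ·
  (3,6): δ = 41.49°  ✓
  (3,7): δ = 20.51°  ✓
  (4,5): δ = 123.12°  ·
  (4,6): δ = 75.11°  ·
  (4,7): δ = 54.13°  ·
  (5,6): δ = 132.00°  ·
  (5,7): δ = 111.01°  ·
  (6,7): δ = 159.02°  ·
antipodal pairs: 9

count = 9; pairs: (0,2), (0,3), (0,4), (1,4), (1,5), (2,6), (2,7), (3,6), (3,7)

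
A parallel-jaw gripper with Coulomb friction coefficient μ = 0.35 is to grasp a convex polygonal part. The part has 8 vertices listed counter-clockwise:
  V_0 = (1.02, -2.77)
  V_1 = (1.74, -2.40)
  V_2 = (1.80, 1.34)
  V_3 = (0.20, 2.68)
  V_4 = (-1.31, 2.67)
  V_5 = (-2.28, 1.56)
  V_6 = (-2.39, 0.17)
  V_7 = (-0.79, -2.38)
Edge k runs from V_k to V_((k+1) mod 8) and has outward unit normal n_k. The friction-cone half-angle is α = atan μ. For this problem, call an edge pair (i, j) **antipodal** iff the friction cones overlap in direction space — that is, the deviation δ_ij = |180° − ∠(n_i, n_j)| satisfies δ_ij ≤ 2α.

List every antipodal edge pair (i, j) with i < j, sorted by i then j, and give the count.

count = 7; pairs: (0,3), (0,4), (1,5), (1,6), (2,6), (2,7), (3,7)

α = atan 0.35 = 19.29°;  2α = 38.58°
n_0 = (+0.4571, -0.8894)
n_1 = (+0.9999, -0.0160)
n_2 = (+0.6421, +0.7666)
n_3 = (-0.0066, +1.0000)
n_4 = (-0.7530, +0.6580)
n_5 = (-0.9969, +0.0789)
n_6 = (-0.8471, -0.5315)
n_7 = (-0.2106, -0.9776)
  (0,1): δ = 118.12°  ·
  (0,2): δ = 67.14°  ·
  (0,3): δ = 26.82°  ✓
  (0,4): δ = 21.65°  ✓
  (0,5): δ = 58.28°  ·
  (0,6): δ = 94.91°  ·
  (0,7): δ = 140.64°  ·
  (1,2): δ = 129.03°  ·
  (1,3): δ = 88.70°  ·
  (1,4): δ = 40.23°  ·
  (1,5): δ = 3.61°  ✓
  (1,6): δ = 33.03°  ✓
  (1,7): δ = 78.76°  ·
  (2,3): δ = 139.67°  ·
  (2,4): δ = 91.20°  ·
  (2,5): δ = 54.58°  ·
  (2,6): δ = 17.95°  ✓
  (2,7): δ = 27.79°  ✓
  (3,4): δ = 131.53°  ·
  (3,5): δ = 94.90°  ·
  (3,6): δ = 58.27°  ·
  (3,7): δ = 12.54°  ✓
  (4,5): δ = 143.38°  ·
  (4,6): δ = 106.74°  ·
  (4,7): δ = 61.01°  ·
  (5,6): δ = 143.37°  ·
  (5,7): δ = 97.63°  ·
  (6,7): δ = 134.27°  ·
antipodal pairs: 7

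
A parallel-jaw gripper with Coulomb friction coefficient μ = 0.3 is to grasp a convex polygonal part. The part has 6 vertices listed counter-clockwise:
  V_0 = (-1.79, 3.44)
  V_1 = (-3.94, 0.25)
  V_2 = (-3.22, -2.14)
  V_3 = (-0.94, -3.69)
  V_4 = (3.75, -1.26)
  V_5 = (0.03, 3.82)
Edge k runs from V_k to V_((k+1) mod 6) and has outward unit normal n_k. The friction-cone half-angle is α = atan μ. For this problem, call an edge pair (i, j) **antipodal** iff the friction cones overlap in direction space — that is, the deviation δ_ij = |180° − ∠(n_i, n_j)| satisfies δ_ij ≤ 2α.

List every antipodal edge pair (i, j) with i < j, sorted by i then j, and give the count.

α = atan 0.3 = 16.70°;  2α = 33.40°
n_0 = (-0.8292, +0.5589)
n_1 = (-0.9575, -0.2885)
n_2 = (-0.5622, -0.8270)
n_3 = (+0.4600, -0.8879)
n_4 = (+0.8068, +0.5908)
n_5 = (-0.2044, +0.9789)
  (0,1): δ = 129.26°  ·
  (0,2): δ = 90.23°  ·
  (0,3): δ = 28.63°  ✓
  (0,4): δ = 70.19°  ·
  (0,5): δ = 135.77°  ·
  (1,2): δ = 140.97°  ·
  (1,3): δ = 79.38°  ·
  (1,4): δ = 19.45°  ✓
  (1,5): δ = 85.03°  ·
  (2,3): δ = 118.40°  ·
  (2,4): δ = 19.58°  ✓
  (2,5): δ = 46.00°  ·
  (3,4): δ = 81.18°  ·
  (3,5): δ = 15.60°  ✓
  (4,5): δ = 114.42°  ·
antipodal pairs: 4

count = 4; pairs: (0,3), (1,4), (2,4), (3,5)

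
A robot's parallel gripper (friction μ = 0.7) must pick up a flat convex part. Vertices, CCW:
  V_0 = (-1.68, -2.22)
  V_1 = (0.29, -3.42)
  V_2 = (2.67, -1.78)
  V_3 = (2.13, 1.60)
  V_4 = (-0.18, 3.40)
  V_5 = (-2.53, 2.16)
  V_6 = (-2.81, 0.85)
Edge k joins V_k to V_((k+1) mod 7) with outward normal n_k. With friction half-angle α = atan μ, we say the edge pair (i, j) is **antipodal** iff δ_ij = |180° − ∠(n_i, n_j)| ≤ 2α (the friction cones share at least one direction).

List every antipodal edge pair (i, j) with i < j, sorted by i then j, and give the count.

α = atan 0.7 = 34.99°;  2α = 69.98°
n_0 = (-0.5202, -0.8540)
n_1 = (+0.5674, -0.8234)
n_2 = (+0.9875, +0.1578)
n_3 = (+0.6146, +0.7888)
n_4 = (-0.4667, +0.8844)
n_5 = (-0.9779, +0.2090)
n_6 = (-0.9384, -0.3454)
  (0,1): δ = 114.08°  ·
  (0,2): δ = 49.58°  ✓
  (0,3): δ = 6.58°  ✓
  (0,4): δ = 59.17°  ✓
  (0,5): δ = 109.28°  ·
  (0,6): δ = 141.55°  ·
  (1,2): δ = 115.49°  ·
  (1,3): δ = 72.50°  ·
  (1,4): δ = 6.75°  ✓
  (1,5): δ = 43.37°  ✓
  (1,6): δ = 75.64°  ·
  (2,3): δ = 137.00°  ·
  (2,4): δ = 71.26°  ·
  (2,5): δ = 21.14°  ✓
  (2,6): δ = 11.13°  ✓
  (3,4): δ = 114.25°  ·
  (3,5): δ = 64.14°  ✓
  (3,6): δ = 31.87°  ✓
  (4,5): δ = 129.88°  ·
  (4,6): δ = 97.61°  ·
  (5,6): δ = 147.73°  ·
antipodal pairs: 9

count = 9; pairs: (0,2), (0,3), (0,4), (1,4), (1,5), (2,5), (2,6), (3,5), (3,6)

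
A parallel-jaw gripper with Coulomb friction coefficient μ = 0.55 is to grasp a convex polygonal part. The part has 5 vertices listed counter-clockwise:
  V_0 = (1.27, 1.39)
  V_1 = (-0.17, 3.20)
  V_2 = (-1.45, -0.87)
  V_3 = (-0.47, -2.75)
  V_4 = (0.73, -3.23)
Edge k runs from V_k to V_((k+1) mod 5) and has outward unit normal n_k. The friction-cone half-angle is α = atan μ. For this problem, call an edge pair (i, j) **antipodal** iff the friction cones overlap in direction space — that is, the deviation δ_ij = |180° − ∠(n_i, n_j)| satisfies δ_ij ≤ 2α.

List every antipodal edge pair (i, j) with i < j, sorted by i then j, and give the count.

count = 5; pairs: (0,1), (0,2), (0,3), (1,4), (2,4)

α = atan 0.55 = 28.81°;  2α = 57.62°
n_0 = (+0.7826, +0.6226)
n_1 = (-0.9539, +0.3000)
n_2 = (-0.8868, -0.4622)
n_3 = (-0.3714, -0.9285)
n_4 = (+0.9932, -0.1161)
  (0,1): δ = 55.96°  ✓
  (0,2): δ = 10.97°  ✓
  (0,3): δ = 29.69°  ✓
  (0,4): δ = 134.83°  ·
  (1,2): δ = 135.01°  ·
  (1,3): δ = 94.34°  ·
  (1,4): δ = 10.79°  ✓
  (2,3): δ = 139.33°  ·
  (2,4): δ = 34.20°  ✓
  (3,4): δ = 74.87°  ·
antipodal pairs: 5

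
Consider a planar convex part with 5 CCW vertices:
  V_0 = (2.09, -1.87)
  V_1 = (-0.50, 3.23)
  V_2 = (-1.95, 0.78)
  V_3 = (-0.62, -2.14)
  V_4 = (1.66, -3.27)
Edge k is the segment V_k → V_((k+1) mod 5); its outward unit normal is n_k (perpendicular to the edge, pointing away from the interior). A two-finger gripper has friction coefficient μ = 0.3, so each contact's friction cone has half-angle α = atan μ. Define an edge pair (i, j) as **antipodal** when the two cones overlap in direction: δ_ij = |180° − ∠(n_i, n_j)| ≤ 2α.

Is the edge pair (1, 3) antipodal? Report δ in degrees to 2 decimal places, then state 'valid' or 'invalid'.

α = atan 0.3 = 16.70°;  2α = 33.40°
edge 1: e_1 = (-1.45, -2.45);  n_1 = (-0.8606, +0.5093)
edge 3: e_3 = (+2.28, -1.13);  n_3 = (-0.4441, -0.8960)
∠(n_1, n_3) = 94.25°
δ = |180° − 94.25°| = 85.75°
85.75° > 2α = 33.40°  →  invalid

δ = 85.75°, invalid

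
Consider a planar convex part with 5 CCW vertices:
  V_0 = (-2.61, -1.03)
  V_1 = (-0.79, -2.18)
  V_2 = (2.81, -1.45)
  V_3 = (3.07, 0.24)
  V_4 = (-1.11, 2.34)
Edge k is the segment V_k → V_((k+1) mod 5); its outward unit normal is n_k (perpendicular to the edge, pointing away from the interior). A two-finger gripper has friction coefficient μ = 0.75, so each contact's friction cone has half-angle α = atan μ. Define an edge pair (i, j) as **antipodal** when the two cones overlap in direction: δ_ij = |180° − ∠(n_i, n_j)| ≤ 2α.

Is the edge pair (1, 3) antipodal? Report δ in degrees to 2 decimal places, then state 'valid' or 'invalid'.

δ = 38.14°, valid

α = atan 0.75 = 36.87°;  2α = 73.74°
edge 1: e_1 = (+3.60, +0.73);  n_1 = (+0.1987, -0.9801)
edge 3: e_3 = (-4.18, +2.10);  n_3 = (+0.4489, +0.8936)
∠(n_1, n_3) = 141.86°
δ = |180° − 141.86°| = 38.14°
38.14° ≤ 2α = 73.74°  →  valid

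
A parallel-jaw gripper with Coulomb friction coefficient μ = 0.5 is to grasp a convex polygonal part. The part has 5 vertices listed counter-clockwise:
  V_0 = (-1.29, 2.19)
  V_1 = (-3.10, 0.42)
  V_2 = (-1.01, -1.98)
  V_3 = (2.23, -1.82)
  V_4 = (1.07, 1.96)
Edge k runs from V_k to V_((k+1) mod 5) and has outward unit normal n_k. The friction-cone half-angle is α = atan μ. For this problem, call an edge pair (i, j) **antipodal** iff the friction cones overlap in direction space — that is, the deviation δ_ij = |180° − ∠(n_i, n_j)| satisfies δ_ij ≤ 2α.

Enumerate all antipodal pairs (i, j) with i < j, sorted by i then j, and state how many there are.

α = atan 0.5 = 26.57°;  2α = 53.13°
n_0 = (-0.6992, +0.7150)
n_1 = (-0.7541, -0.6567)
n_2 = (+0.0493, -0.9988)
n_3 = (+0.9560, +0.2934)
n_4 = (+0.0970, +0.9953)
  (0,1): δ = 93.31°  ·
  (0,2): δ = 41.53°  ✓
  (0,3): δ = 62.70°  ·
  (0,4): δ = 130.07°  ·
  (1,2): δ = 128.22°  ·
  (1,3): δ = 23.99°  ✓
  (1,4): δ = 43.38°  ✓
  (2,3): δ = 75.77°  ·
  (2,4): δ = 8.39°  ✓
  (3,4): δ = 112.63°  ·
antipodal pairs: 4

count = 4; pairs: (0,2), (1,3), (1,4), (2,4)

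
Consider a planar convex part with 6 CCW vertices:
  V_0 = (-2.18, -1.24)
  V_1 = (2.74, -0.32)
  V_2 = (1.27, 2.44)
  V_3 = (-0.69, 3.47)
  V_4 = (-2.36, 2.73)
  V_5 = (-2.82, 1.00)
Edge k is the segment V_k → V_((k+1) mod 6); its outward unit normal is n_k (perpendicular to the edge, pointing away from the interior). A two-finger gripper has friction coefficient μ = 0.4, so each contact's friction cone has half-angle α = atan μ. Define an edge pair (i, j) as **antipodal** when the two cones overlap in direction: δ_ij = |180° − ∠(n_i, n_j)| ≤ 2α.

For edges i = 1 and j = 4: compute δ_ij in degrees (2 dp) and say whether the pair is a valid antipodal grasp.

δ = 42.93°, valid

α = atan 0.4 = 21.80°;  2α = 43.60°
edge 1: e_1 = (-1.47, +2.76);  n_1 = (+0.8826, +0.4701)
edge 4: e_4 = (-0.46, -1.73);  n_4 = (-0.9664, +0.2570)
∠(n_1, n_4) = 137.07°
δ = |180° − 137.07°| = 42.93°
42.93° ≤ 2α = 43.60°  →  valid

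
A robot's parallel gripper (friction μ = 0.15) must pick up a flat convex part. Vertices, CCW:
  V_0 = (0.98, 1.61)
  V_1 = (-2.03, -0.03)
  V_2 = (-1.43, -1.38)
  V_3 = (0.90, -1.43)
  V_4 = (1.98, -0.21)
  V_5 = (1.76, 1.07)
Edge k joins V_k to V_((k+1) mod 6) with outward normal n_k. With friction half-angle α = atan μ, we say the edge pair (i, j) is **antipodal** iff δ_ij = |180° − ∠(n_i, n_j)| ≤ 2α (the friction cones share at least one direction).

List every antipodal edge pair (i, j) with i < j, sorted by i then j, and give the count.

α = atan 0.15 = 8.53°;  2α = 17.06°
n_0 = (-0.4784, +0.8781)
n_1 = (-0.9138, -0.4061)
n_2 = (-0.0215, -0.9998)
n_3 = (+0.7488, -0.6628)
n_4 = (+0.9855, +0.1694)
n_5 = (+0.5692, +0.8222)
  (0,1): δ = 94.62°  ·
  (0,2): δ = 29.81°  ·
  (0,3): δ = 19.90°  ·
  (0,4): δ = 71.17°  ·
  (0,5): δ = 116.72°  ·
  (1,2): δ = 115.19°  ·
  (1,3): δ = 65.48°  ·
  (1,4): δ = 14.21°  ✓
  (1,5): δ = 31.34°  ·
  (2,3): δ = 130.29°  ·
  (2,4): δ = 79.02°  ·
  (2,5): δ = 33.47°  ·
  (3,4): δ = 128.73°  ·
  (3,5): δ = 83.18°  ·
  (4,5): δ = 134.45°  ·
antipodal pairs: 1

count = 1; pairs: (1,4)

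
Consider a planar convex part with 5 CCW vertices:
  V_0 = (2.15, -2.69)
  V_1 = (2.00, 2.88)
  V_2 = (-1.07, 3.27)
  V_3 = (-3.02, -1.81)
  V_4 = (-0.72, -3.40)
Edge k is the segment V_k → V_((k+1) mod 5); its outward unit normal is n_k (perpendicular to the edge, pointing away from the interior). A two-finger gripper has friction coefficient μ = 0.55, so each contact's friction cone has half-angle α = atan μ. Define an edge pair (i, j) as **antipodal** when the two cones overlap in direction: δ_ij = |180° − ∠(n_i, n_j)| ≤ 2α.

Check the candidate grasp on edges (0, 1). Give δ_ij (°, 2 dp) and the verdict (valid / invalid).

δ = 98.78°, invalid

α = atan 0.55 = 28.81°;  2α = 57.62°
edge 0: e_0 = (-0.15, +5.57);  n_0 = (+0.9996, +0.0269)
edge 1: e_1 = (-3.07, +0.39);  n_1 = (+0.1260, +0.9920)
∠(n_0, n_1) = 81.22°
δ = |180° − 81.22°| = 98.78°
98.78° > 2α = 57.62°  →  invalid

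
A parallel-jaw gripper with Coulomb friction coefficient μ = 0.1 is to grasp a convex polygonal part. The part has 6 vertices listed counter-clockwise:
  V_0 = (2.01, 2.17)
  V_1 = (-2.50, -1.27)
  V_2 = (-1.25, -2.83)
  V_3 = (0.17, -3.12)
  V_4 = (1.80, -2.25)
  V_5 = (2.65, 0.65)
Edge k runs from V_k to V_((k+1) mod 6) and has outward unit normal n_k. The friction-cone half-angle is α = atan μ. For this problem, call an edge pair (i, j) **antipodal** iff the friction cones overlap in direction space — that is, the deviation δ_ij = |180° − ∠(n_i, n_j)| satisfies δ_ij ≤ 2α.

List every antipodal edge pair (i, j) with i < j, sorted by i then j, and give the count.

count = 1; pairs: (0,3)

α = atan 0.1 = 5.71°;  2α = 11.42°
n_0 = (-0.6065, +0.7951)
n_1 = (-0.7804, -0.6253)
n_2 = (-0.2001, -0.9798)
n_3 = (+0.4709, -0.8822)
n_4 = (+0.9596, -0.2813)
n_5 = (+0.9216, +0.3881)
  (0,1): δ = 88.63°  ·
  (0,2): δ = 48.88°  ·
  (0,3): δ = 9.24°  ✓
  (0,4): δ = 36.33°  ·
  (0,5): δ = 75.50°  ·
  (1,2): δ = 140.25°  ·
  (1,3): δ = 100.61°  ·
  (1,4): δ = 55.04°  ·
  (1,5): δ = 15.87°  ·
  (2,3): δ = 140.37°  ·
  (2,4): δ = 94.79°  ·
  (2,5): δ = 55.62°  ·
  (3,4): δ = 134.43°  ·
  (3,5): δ = 95.26°  ·
  (4,5): δ = 140.83°  ·
antipodal pairs: 1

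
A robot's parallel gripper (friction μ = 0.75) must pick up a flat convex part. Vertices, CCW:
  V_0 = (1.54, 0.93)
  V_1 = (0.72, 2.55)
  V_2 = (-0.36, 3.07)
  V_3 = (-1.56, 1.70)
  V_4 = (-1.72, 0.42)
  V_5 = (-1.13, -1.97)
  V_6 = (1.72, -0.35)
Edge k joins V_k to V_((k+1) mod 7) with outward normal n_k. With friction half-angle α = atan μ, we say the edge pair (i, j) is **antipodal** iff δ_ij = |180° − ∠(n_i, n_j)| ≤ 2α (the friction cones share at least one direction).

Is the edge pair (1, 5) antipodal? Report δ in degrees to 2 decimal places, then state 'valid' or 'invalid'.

δ = 55.32°, valid

α = atan 0.75 = 36.87°;  2α = 73.74°
edge 1: e_1 = (-1.08, +0.52);  n_1 = (+0.4338, +0.9010)
edge 5: e_5 = (+2.85, +1.62);  n_5 = (+0.4942, -0.8694)
∠(n_1, n_5) = 124.68°
δ = |180° − 124.68°| = 55.32°
55.32° ≤ 2α = 73.74°  →  valid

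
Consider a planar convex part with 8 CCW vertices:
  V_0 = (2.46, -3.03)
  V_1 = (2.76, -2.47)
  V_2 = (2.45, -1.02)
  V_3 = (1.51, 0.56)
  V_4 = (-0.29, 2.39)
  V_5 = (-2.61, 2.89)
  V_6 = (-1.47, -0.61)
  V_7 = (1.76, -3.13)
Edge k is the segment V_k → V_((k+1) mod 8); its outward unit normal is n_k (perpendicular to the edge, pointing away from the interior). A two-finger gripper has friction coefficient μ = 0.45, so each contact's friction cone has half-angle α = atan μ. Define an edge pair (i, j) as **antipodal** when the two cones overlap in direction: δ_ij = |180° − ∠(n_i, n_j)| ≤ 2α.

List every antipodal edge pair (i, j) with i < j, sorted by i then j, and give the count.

count = 9; pairs: (0,5), (1,5), (1,6), (2,5), (2,6), (3,5), (3,6), (4,6), (4,7)

α = atan 0.45 = 24.23°;  2α = 48.46°
n_0 = (+0.8815, -0.4722)
n_1 = (+0.9779, +0.2091)
n_2 = (+0.8594, +0.5113)
n_3 = (+0.7129, +0.7012)
n_4 = (+0.2107, +0.9776)
n_5 = (-0.9508, -0.3097)
n_6 = (-0.6151, -0.7884)
n_7 = (+0.1414, -0.9899)
  (0,1): δ = 139.75°  ·
  (0,2): δ = 121.07°  ·
  (0,3): δ = 107.29°  ·
  (0,4): δ = 73.98°  ·
  (0,5): δ = 46.22°  ✓
  (0,6): δ = 80.22°  ·
  (0,7): δ = 126.31°  ·
  (1,2): δ = 161.32°  ·
  (1,3): δ = 147.54°  ·
  (1,4): δ = 114.23°  ·
  (1,5): δ = 5.97°  ✓
  (1,6): δ = 39.97°  ✓
  (1,7): δ = 86.06°  ·
  (2,3): δ = 166.22°  ·
  (2,4): δ = 132.91°  ·
  (2,5): δ = 12.71°  ✓
  (2,6): δ = 21.29°  ✓
  (2,7): δ = 67.38°  ·
  (3,4): δ = 146.69°  ·
  (3,5): δ = 26.49°  ✓
  (3,6): δ = 7.51°  ✓
  (3,7): δ = 53.60°  ·
  (4,5): δ = 59.80°  ·
  (4,6): δ = 25.80°  ✓
  (4,7): δ = 20.29°  ✓
  (5,6): δ = 146.00°  ·
  (5,7): δ = 99.91°  ·
  (6,7): δ = 133.91°  ·
antipodal pairs: 9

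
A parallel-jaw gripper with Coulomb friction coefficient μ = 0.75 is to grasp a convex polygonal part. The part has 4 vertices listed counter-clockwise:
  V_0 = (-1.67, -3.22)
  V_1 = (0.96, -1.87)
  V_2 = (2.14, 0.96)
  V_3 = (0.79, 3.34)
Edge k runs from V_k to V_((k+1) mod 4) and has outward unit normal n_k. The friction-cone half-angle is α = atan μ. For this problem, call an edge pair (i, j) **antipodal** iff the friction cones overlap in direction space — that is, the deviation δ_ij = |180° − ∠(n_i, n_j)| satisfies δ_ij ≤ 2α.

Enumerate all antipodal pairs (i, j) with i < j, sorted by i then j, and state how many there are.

count = 3; pairs: (0,3), (1,3), (2,3)

α = atan 0.75 = 36.87°;  2α = 73.74°
n_0 = (+0.4567, -0.8896)
n_1 = (+0.9230, -0.3848)
n_2 = (+0.8698, +0.4934)
n_3 = (-0.9363, +0.3511)
  (0,1): δ = 139.81°  ·
  (0,2): δ = 87.61°  ·
  (0,3): δ = 42.27°  ✓
  (1,2): δ = 127.80°  ·
  (1,3): δ = 2.08°  ✓
  (2,3): δ = 50.12°  ✓
antipodal pairs: 3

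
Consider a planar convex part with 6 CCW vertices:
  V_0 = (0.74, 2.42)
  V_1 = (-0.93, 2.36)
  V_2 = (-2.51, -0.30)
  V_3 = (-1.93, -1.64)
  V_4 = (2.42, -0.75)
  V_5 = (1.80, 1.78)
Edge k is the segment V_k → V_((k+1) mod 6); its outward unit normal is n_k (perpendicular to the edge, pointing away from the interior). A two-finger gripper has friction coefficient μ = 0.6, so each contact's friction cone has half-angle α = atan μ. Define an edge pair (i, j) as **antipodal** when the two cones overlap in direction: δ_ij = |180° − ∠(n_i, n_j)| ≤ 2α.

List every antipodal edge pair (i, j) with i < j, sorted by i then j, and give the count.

count = 6; pairs: (0,3), (1,3), (1,4), (2,4), (2,5), (3,5)

α = atan 0.6 = 30.96°;  2α = 61.93°
n_0 = (-0.0359, +0.9994)
n_1 = (-0.8598, +0.5107)
n_2 = (-0.9177, -0.3972)
n_3 = (+0.2004, -0.9797)
n_4 = (+0.9713, +0.2380)
n_5 = (+0.5169, +0.8561)
  (0,1): δ = 122.77°  ·
  (0,2): δ = 68.65°  ·
  (0,3): δ = 9.51°  ✓
  (0,4): δ = 101.71°  ·
  (0,5): δ = 146.82°  ·
  (1,2): δ = 125.89°  ·
  (1,3): δ = 47.73°  ✓
  (1,4): δ = 44.48°  ✓
  (1,5): δ = 89.59°  ·
  (2,3): δ = 101.84°  ·
  (2,4): δ = 9.64°  ✓
  (2,5): δ = 35.47°  ✓
  (3,4): δ = 87.79°  ·
  (3,5): δ = 42.69°  ✓
  (4,5): δ = 134.89°  ·
antipodal pairs: 6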